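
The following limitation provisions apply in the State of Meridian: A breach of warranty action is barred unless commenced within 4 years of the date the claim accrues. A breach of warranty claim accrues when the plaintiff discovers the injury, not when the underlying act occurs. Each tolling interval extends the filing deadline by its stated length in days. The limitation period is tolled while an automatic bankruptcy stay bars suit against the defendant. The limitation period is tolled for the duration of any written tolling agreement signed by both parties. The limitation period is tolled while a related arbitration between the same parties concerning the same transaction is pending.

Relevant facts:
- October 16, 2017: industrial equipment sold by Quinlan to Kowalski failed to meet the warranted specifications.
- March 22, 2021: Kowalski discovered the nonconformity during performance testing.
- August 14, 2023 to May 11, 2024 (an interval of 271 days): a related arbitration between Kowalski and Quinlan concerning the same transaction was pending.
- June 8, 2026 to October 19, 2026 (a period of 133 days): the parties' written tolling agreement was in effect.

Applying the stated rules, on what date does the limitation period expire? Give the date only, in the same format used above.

Under the discovery rule, the claim accrued on March 22, 2021, when Kowalski discovered the injury — not on the October 16, 2017 date of the underlying act.
The untolled deadline — 4 years after March 22, 2021 — is March 22, 2025.
Because the pending related arbitration ran from August 14, 2023 to May 11, 2024, the deadline is extended by 271 days to December 18, 2025.
The written tolling agreement starting June 8, 2026 came too late — the period had run on December 18, 2025 — and so does not extend the deadline.

December 18, 2025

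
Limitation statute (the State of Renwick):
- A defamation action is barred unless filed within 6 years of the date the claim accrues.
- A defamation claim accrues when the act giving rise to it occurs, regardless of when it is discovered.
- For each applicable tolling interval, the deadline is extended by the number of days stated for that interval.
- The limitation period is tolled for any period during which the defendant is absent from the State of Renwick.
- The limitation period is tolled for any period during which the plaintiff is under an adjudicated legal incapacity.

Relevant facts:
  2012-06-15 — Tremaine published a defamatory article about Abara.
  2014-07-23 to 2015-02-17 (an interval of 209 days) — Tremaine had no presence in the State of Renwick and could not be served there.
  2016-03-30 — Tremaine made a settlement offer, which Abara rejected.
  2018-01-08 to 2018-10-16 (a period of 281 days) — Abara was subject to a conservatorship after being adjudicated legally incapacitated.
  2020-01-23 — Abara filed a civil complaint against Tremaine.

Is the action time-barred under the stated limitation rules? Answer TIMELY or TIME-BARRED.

The limitation period began to run on 2012-06-15.
Adding the 6 years base period to 2012-06-15 gives a deadline of 2018-06-15, before any tolling.
The defendant's absence from the jurisdiction from 2014-07-23 to 2015-02-17 tolled the period for 209 days, extending the deadline to 2019-01-10.
Because the plaintiff's legal incapacity ran from 2018-01-08 to 2018-10-16, the deadline is extended by 281 days to 2019-10-18.
The other events in the timeline have no effect on the limitation period under the stated rules.
Filing on 2020-01-23 missed the 2019-10-18 deadline — the action is time-barred.

TIME-BARRED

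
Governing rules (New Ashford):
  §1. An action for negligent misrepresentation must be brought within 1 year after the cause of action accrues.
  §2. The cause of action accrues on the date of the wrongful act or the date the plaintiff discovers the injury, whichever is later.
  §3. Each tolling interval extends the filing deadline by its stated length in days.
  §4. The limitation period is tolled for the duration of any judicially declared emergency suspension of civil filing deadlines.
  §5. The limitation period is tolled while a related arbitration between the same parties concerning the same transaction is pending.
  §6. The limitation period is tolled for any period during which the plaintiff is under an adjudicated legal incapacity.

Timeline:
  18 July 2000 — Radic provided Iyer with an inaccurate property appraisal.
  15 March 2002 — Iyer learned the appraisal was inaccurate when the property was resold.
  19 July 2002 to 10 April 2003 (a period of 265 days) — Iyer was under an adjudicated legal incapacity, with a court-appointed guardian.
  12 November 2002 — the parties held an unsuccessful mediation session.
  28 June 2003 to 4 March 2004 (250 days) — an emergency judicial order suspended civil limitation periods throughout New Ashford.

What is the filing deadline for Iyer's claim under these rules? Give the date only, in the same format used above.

Taking the later of the act (18 July 2000) and discovery (15 March 2002), the claim accrued on 15 March 2002.
Adding the 1 year base period to 15 March 2002 gives a deadline of 15 March 2003, before any tolling.
The period was tolled for 265 days by the plaintiff's legal incapacity (19 July 2002 to 10 April 2003), pushing the deadline to 5 December 2003.
The emergency suspension of filing deadlines from 28 June 2003 to 4 March 2004 tolled the period for 250 days, extending the deadline to 11 August 2004.
None of the other events listed affects the running of the period under the stated rules.

11 August 2004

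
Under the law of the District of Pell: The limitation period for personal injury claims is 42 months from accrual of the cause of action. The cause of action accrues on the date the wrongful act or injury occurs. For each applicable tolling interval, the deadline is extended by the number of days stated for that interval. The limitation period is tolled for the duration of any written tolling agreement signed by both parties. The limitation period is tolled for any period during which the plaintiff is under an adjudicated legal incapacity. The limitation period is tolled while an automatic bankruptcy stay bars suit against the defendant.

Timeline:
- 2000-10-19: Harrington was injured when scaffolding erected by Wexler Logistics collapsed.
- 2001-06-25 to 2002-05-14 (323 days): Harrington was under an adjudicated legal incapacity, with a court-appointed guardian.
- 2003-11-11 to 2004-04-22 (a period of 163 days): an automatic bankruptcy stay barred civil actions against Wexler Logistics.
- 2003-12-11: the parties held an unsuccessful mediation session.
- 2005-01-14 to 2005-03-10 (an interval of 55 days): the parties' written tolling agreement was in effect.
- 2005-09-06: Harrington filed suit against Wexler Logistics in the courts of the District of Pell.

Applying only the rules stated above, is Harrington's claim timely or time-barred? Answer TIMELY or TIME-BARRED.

The claim accrued on 2000-10-19, when the wrongful act occurred.
42 months from 2000-10-19 is 2004-04-19.
The period was tolled for 323 days by the plaintiff's legal incapacity (2001-06-25 to 2002-05-14), pushing the deadline to 2005-03-08.
The period was tolled for 163 days by the automatic bankruptcy stay (2003-11-11 to 2004-04-22), pushing the deadline to 2005-08-18.
The written tolling agreement from 2005-01-14 to 2005-03-10 tolled the period for 55 days, extending the deadline to 2005-10-12.
Nothing else in the chronology tolls or restarts the period.
The 2005-09-06 filing precedes the 2005-10-12 deadline; the claim is timely.

TIMELY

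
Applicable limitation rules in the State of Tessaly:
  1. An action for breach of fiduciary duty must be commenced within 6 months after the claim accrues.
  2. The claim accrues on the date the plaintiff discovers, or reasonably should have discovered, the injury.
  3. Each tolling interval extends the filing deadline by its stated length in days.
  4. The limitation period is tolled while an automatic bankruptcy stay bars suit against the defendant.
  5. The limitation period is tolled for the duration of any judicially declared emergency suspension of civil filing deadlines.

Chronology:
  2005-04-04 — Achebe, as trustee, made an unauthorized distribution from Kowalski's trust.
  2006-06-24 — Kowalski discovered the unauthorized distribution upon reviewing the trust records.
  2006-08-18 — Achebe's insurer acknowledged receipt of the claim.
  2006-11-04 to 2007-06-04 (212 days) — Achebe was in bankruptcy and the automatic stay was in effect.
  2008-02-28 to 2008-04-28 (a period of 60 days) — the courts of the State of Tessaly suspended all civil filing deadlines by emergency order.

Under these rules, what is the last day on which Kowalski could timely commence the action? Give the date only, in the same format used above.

2007-07-24

Accrual is tied to discovery, so the period began on 2006-06-24 rather than on 2005-04-04 when the act occurred.
6 months from 2006-06-24 is 2006-12-24.
Because the automatic bankruptcy stay ran from 2006-11-04 to 2007-06-04, the deadline is extended by 212 days to 2007-07-24.
The emergency suspension of filing deadlines from 2008-02-28 to 2008-04-28 began after the period had already run on 2007-07-24, so it has no tolling effect.
Nothing else in the chronology tolls or restarts the period.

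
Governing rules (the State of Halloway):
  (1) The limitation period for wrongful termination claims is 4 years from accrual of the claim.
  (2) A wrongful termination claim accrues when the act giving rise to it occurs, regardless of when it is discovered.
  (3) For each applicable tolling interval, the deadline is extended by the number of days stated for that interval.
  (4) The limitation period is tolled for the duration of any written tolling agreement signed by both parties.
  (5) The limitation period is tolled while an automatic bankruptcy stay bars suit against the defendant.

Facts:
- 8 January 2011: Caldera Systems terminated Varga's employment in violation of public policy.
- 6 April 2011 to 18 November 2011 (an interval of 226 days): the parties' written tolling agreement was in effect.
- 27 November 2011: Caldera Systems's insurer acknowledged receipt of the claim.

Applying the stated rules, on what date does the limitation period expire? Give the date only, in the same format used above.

The limitation period began to run on 8 January 2011.
Adding the 4 years base period to 8 January 2011 gives a deadline of 8 January 2015, before any tolling.
The period was tolled for 226 days by the written tolling agreement (6 April 2011 to 18 November 2011), pushing the deadline to 22 August 2015.
Nothing else in the chronology tolls or restarts the period.

22 August 2015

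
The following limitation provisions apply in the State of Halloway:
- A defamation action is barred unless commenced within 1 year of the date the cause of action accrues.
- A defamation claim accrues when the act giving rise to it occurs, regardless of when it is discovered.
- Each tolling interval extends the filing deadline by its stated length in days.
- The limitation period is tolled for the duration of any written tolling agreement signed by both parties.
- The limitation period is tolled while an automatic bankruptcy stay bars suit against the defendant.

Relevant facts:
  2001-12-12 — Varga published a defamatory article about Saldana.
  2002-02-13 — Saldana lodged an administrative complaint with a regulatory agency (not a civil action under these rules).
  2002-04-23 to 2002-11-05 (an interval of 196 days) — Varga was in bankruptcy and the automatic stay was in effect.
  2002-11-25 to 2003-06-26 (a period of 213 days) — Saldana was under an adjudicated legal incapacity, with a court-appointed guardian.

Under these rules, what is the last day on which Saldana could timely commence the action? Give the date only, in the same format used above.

The cause of action accrued on 2001-12-12, the date of the act.
The untolled deadline — 1 year after 2001-12-12 — is 2002-12-12.
Because the automatic bankruptcy stay ran from 2002-04-23 to 2002-11-05, the deadline is extended by 196 days to 2003-06-26.
The plaintiff's legal incapacity from 2002-11-25 to 2003-06-26 does not toll the period, because no stated rule makes the plaintiff's incapacity a tolling event.
The other events in the timeline have no effect on the limitation period under the stated rules.

2003-06-26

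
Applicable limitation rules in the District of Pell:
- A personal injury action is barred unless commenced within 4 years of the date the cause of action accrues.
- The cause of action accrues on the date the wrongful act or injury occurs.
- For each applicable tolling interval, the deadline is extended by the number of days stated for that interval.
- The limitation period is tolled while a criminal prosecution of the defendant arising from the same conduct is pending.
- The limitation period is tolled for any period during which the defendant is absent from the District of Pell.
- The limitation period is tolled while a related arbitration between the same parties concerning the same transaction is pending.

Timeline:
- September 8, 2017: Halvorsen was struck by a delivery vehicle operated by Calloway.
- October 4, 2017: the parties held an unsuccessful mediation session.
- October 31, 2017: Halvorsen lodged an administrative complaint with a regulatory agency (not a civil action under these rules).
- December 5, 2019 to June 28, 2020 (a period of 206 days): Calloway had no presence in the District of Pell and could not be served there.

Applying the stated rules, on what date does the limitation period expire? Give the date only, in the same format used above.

The cause of action accrued on September 8, 2017, the date of the act.
Adding the 4 years base period to September 8, 2017 gives a deadline of September 8, 2021, before any tolling.
The defendant's absence from the jurisdiction from December 5, 2019 to June 28, 2020 tolled the period for 206 days, extending the deadline to April 2, 2022.
Nothing else in the chronology tolls or restarts the period.

April 2, 2022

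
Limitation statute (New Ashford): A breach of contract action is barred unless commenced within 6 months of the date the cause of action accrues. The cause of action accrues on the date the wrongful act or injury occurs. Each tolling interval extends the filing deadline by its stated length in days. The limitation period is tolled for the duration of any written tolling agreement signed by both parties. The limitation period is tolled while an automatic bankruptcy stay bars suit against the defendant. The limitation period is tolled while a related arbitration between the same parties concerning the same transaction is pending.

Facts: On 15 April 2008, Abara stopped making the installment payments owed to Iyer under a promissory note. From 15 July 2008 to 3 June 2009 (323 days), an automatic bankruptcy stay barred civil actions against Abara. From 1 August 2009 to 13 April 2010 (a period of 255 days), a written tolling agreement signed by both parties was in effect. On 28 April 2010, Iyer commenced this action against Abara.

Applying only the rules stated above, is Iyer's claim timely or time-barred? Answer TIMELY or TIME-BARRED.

The limitation period began to run on 15 April 2008.
6 months from 15 April 2008 is 15 October 2008.
The period was tolled for 323 days by the automatic bankruptcy stay (15 July 2008 to 3 June 2009), pushing the deadline to 3 September 2009.
The period was tolled for 255 days by the written tolling agreement (1 August 2009 to 13 April 2010), pushing the deadline to 16 May 2010.
Iyer filed on 28 April 2010, before the 16 May 2010 deadline, so the action is timely.

TIMELY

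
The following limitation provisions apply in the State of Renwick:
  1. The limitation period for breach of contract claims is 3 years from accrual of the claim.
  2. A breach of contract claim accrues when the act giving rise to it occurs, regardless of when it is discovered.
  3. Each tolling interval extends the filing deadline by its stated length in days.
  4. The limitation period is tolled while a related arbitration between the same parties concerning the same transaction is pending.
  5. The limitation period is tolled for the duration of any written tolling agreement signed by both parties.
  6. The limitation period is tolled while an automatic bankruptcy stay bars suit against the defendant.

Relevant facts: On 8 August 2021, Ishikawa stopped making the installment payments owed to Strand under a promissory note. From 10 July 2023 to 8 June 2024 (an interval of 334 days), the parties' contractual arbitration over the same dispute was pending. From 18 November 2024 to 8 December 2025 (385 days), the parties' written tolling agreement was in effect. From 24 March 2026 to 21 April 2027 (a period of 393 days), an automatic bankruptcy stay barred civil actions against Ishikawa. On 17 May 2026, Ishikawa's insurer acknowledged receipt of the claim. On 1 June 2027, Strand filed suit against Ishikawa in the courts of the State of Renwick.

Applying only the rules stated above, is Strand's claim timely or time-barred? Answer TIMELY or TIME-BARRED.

The limitation period began to run on 8 August 2021.
3 years from 8 August 2021 is 8 August 2024.
The period was tolled for 334 days by the pending related arbitration (10 July 2023 to 8 June 2024), pushing the deadline to 8 July 2025.
The written tolling agreement from 18 November 2024 to 8 December 2025 tolled the period for 385 days, extending the deadline to 28 July 2026.
The automatic bankruptcy stay from 24 March 2026 to 21 April 2027 tolled the period for 393 days, extending the deadline to 25 August 2027.
None of the other events listed affects the running of the period under the stated rules.
Strand filed on 1 June 2027, before the 25 August 2027 deadline, so the action is timely.

TIMELY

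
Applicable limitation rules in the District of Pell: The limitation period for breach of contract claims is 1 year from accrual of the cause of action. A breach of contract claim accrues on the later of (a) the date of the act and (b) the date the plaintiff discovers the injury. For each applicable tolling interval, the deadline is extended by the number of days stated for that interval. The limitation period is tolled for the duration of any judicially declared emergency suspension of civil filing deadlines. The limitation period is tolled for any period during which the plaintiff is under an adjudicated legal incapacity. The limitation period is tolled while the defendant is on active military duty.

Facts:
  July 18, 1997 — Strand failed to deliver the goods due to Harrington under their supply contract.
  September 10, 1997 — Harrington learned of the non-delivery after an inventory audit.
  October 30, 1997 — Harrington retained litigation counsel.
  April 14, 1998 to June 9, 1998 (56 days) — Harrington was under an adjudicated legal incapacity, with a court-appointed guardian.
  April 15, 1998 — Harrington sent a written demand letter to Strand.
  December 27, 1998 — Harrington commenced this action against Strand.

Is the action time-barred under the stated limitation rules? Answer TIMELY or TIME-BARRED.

TIME-BARRED

Because discovery on September 10, 1997 post-dates the July 18, 1997 act, accrual under the later-of rule falls on September 10, 1997.
1 year from September 10, 1997 is September 10, 1998.
Because the plaintiff's legal incapacity ran from April 14, 1998 to June 9, 1998, the deadline is extended by 56 days to November 5, 1998.
The other events in the timeline have no effect on the limitation period under the stated rules.
The December 27, 1998 filing falls after the November 5, 1998 deadline; the claim is time-barred.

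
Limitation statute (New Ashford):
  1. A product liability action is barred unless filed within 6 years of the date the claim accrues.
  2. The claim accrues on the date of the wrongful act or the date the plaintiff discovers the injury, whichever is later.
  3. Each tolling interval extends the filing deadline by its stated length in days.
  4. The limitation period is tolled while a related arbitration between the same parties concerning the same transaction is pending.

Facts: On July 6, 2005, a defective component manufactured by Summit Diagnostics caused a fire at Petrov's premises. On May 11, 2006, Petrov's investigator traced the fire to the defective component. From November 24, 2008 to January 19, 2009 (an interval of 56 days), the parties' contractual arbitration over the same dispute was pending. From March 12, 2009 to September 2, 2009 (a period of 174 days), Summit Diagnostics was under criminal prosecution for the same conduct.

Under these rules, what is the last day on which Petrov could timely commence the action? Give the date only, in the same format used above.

July 6, 2012

Because discovery on May 11, 2006 post-dates the July 6, 2005 act, accrual under the later-of rule falls on May 11, 2006.
Adding the 6 years base period to May 11, 2006 gives a deadline of May 11, 2012, before any tolling.
The period was tolled for 56 days by the pending related arbitration (November 24, 2008 to January 19, 2009), pushing the deadline to July 6, 2012.
The pending criminal prosecution from March 12, 2009 to September 2, 2009 does not toll the period, because no stated rule makes a criminal prosecution a tolling event.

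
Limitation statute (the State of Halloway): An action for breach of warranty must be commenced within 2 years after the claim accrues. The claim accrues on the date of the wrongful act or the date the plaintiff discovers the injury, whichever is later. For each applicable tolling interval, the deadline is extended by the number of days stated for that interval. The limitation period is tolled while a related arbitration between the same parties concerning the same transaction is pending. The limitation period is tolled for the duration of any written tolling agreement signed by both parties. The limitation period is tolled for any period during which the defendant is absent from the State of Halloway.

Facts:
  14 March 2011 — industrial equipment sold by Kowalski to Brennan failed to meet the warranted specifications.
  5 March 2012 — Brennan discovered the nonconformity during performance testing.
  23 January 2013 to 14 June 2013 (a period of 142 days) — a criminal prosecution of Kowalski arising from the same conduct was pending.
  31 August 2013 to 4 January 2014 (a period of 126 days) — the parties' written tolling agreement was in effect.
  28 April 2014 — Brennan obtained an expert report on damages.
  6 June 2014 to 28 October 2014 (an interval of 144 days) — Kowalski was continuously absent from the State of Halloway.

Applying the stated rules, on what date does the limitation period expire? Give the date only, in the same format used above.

Taking the later of the act (14 March 2011) and discovery (5 March 2012), the claim accrued on 5 March 2012.
The untolled deadline — 2 years after 5 March 2012 — is 5 March 2014.
The period was tolled for 126 days by the written tolling agreement (31 August 2013 to 4 January 2014), pushing the deadline to 9 July 2014.
Because the defendant's absence from the jurisdiction ran from 6 June 2014 to 28 October 2014, the deadline is extended by 144 days to 30 November 2014.
No stated provision tolls the period for a criminal prosecution, so the interval from 23 January 2013 to 14 June 2013 has no effect on the deadline.
Nothing else in the chronology tolls or restarts the period.

30 November 2014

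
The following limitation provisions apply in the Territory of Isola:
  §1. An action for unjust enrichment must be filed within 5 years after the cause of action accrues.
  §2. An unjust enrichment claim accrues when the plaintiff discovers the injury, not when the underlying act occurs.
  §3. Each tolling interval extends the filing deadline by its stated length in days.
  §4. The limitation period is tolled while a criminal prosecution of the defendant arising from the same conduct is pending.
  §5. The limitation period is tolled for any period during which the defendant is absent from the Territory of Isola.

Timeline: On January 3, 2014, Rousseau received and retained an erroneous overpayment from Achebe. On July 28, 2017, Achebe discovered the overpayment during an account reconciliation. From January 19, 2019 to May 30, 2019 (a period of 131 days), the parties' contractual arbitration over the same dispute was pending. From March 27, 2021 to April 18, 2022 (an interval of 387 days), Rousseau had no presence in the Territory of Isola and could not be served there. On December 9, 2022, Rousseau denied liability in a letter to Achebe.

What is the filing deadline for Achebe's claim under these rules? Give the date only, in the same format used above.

Accrual is tied to discovery, so the period began on July 28, 2017 rather than on January 3, 2014 when the act occurred.
The untolled deadline — 5 years after July 28, 2017 — is July 28, 2022.
Because the defendant's absence from the jurisdiction ran from March 27, 2021 to April 18, 2022, the deadline is extended by 387 days to August 19, 2023.
Although a pending arbitration ran from January 19, 2019 to May 30, 2019, the stated rules do not make that a tolling event, so it is disregarded.
Nothing else in the chronology tolls or restarts the period.

August 19, 2023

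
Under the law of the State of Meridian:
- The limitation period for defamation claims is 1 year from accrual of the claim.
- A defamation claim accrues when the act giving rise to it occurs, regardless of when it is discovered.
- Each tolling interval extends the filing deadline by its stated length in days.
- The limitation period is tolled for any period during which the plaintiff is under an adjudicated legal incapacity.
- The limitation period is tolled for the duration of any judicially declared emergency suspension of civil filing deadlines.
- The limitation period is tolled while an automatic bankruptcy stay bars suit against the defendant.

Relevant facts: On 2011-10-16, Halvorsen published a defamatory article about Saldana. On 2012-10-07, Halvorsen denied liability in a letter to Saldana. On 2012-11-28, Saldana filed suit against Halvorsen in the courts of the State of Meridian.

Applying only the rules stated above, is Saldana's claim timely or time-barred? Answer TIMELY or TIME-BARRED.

The limitation period began to run on 2011-10-16.
1 year from 2011-10-16 is 2012-10-16.
Nothing else in the chronology tolls or restarts the period.
Saldana filed on 2012-11-28, after the 2012-10-16 deadline, so the action is time-barred.

TIME-BARRED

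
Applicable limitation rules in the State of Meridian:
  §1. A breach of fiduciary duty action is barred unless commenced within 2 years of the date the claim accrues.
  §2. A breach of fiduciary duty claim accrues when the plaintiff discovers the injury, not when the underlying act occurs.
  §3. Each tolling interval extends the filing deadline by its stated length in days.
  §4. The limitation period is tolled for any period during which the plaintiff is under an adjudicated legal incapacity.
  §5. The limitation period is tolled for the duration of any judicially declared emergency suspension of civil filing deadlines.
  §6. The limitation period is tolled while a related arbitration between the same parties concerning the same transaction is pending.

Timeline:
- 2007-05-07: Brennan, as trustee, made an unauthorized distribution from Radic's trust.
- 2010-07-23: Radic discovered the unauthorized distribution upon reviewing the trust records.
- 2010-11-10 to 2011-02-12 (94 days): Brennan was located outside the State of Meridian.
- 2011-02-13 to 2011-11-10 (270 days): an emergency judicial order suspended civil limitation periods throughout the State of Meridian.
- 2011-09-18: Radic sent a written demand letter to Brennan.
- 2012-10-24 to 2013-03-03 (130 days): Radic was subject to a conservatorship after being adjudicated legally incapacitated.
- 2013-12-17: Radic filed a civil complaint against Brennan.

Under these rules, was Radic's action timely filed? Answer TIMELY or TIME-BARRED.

TIME-BARRED

The claim did not accrue until Radic discovered the injury on 2010-07-23; the 2007-05-07 act date does not start the clock under the stated rule.
Adding the 2 years base period to 2010-07-23 gives a deadline of 2012-07-23, before any tolling.
The period was tolled for 270 days by the emergency suspension of filing deadlines (2011-02-13 to 2011-11-10), pushing the deadline to 2013-04-19.
Because the plaintiff's legal incapacity ran from 2012-10-24 to 2013-03-03, the deadline is extended by 130 days to 2013-08-27.
No stated provision tolls the period for the defendant's absence, so the interval from 2010-11-10 to 2011-02-12 has no effect on the deadline.
None of the other events listed affects the running of the period under the stated rules.
Radic filed on 2013-12-17, after the 2013-08-27 deadline, so the action is time-barred.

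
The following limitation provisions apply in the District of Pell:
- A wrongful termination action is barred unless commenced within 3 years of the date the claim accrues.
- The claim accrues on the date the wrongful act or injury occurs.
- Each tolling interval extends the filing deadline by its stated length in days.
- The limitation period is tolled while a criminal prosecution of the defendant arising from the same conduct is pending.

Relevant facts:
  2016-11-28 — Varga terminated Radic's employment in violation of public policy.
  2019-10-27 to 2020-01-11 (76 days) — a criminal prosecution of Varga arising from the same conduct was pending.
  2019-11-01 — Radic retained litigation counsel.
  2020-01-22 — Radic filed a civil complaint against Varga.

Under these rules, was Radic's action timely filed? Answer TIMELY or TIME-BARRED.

TIMELY

The claim accrued on 2016-11-28, when the wrongful act occurred.
Adding the 3 years base period to 2016-11-28 gives a deadline of 2019-11-28, before any tolling.
Because the pending criminal prosecution ran from 2019-10-27 to 2020-01-11, the deadline is extended by 76 days to 2020-02-12.
None of the other events listed affects the running of the period under the stated rules.
Radic filed on 2020-01-22, before the 2020-02-12 deadline, so the action is timely.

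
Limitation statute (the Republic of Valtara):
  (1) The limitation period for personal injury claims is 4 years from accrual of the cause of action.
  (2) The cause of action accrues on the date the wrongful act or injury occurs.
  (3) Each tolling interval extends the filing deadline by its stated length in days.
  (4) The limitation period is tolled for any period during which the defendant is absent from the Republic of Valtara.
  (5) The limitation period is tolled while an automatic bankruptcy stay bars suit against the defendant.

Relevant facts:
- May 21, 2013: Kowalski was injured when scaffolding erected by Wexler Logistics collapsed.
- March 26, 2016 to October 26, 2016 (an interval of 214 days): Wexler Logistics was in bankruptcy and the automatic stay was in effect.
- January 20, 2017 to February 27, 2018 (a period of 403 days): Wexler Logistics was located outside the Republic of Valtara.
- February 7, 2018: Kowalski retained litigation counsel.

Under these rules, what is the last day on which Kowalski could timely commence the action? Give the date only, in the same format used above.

January 28, 2019

The cause of action accrued on May 21, 2013, the date of the act.
The untolled deadline — 4 years after May 21, 2013 — is May 21, 2017.
The period was tolled for 214 days by the automatic bankruptcy stay (March 26, 2016 to October 26, 2016), pushing the deadline to December 21, 2017.
The defendant's absence from the jurisdiction from January 20, 2017 to February 27, 2018 tolled the period for 403 days, extending the deadline to January 28, 2019.
The other events in the timeline have no effect on the limitation period under the stated rules.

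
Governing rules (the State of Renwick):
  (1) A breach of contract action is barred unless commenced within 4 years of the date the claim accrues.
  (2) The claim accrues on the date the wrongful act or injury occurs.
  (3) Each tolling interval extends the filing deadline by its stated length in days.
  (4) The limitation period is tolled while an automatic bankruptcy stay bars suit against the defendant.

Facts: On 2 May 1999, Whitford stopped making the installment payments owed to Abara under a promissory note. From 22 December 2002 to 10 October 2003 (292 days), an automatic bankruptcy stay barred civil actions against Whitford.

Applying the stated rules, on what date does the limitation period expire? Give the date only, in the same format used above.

18 February 2004

The limitation period began to run on 2 May 1999.
Adding the 4 years base period to 2 May 1999 gives a deadline of 2 May 2003, before any tolling.
The automatic bankruptcy stay from 22 December 2002 to 10 October 2003 tolled the period for 292 days, extending the deadline to 18 February 2004.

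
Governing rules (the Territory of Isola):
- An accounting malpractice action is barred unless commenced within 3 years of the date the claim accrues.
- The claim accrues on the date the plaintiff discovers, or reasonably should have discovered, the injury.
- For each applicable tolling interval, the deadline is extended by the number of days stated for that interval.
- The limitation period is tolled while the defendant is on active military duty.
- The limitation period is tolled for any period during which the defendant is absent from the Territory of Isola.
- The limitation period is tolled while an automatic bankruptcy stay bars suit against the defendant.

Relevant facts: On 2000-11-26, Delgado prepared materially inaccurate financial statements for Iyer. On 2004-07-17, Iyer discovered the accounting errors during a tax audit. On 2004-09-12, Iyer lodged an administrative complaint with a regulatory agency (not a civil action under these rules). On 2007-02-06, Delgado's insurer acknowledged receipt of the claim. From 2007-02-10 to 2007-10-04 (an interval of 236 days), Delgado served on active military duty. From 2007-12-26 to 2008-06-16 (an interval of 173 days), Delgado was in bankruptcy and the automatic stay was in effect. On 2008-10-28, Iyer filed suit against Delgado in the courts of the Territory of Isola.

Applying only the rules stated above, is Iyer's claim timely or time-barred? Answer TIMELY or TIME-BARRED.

Under the discovery rule, the claim accrued on 2004-07-17, when Iyer discovered the injury — not on the 2000-11-26 date of the underlying act.
Adding the 3 years base period to 2004-07-17 gives a deadline of 2007-07-17, before any tolling.
The defendant's active military service from 2007-02-10 to 2007-10-04 tolled the period for 236 days, extending the deadline to 2008-03-09.
The automatic bankruptcy stay from 2007-12-26 to 2008-06-16 tolled the period for 173 days, extending the deadline to 2008-08-29.
The other events in the timeline have no effect on the limitation period under the stated rules.
Filing on 2008-10-28 missed the 2008-08-29 deadline — the action is time-barred.

TIME-BARRED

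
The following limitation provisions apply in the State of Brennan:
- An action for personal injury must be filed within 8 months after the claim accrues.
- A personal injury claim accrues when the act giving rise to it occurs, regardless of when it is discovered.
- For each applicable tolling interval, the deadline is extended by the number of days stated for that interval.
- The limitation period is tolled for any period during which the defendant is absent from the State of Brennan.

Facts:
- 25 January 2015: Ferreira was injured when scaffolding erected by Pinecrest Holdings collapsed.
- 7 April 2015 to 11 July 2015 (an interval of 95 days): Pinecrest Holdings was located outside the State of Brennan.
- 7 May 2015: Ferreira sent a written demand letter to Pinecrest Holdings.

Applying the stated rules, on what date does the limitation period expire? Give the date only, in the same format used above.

29 December 2015

The claim accrued on 25 January 2015, the date of the act.
The untolled deadline — 8 months after 25 January 2015 — is 25 September 2015.
The defendant's absence from the jurisdiction from 7 April 2015 to 11 July 2015 tolled the period for 95 days, extending the deadline to 29 December 2015.
None of the other events listed affects the running of the period under the stated rules.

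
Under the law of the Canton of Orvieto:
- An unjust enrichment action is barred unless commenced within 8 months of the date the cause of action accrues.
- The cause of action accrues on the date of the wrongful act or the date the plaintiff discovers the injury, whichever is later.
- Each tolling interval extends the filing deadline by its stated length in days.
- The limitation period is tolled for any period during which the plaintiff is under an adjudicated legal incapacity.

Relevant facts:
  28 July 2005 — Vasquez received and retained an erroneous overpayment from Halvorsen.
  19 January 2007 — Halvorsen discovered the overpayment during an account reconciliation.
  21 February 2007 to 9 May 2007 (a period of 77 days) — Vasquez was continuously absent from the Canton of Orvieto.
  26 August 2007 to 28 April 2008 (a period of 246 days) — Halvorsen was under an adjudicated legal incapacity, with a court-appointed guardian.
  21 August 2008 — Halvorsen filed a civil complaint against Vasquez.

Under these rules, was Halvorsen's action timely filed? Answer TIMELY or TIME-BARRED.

TIME-BARRED

Because discovery on 19 January 2007 post-dates the 28 July 2005 act, accrual under the later-of rule falls on 19 January 2007.
8 months from 19 January 2007 is 19 September 2007.
Because the plaintiff's legal incapacity ran from 26 August 2007 to 28 April 2008, the deadline is extended by 246 days to 22 May 2008.
Although the defendant's absence ran from 21 February 2007 to 9 May 2007, the stated rules do not make that a tolling event, so it is disregarded.
The 21 August 2008 filing falls after the 22 May 2008 deadline; the claim is time-barred.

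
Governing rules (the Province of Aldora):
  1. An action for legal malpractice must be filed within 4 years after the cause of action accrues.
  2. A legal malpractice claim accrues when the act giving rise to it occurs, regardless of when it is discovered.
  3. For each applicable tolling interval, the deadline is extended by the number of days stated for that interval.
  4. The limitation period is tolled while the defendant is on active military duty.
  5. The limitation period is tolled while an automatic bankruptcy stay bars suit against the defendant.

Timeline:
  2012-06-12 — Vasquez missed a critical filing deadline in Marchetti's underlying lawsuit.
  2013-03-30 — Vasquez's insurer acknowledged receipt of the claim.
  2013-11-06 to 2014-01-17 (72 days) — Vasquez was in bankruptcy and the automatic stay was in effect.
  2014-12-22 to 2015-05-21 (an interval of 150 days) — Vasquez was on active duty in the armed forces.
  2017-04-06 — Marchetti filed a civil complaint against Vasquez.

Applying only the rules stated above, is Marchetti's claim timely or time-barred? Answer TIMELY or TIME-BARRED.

The limitation period began to run on 2012-06-12.
Adding the 4 years base period to 2012-06-12 gives a deadline of 2016-06-12, before any tolling.
The period was tolled for 72 days by the automatic bankruptcy stay (2013-11-06 to 2014-01-17), pushing the deadline to 2016-08-23.
Because the defendant's active military service ran from 2014-12-22 to 2015-05-21, the deadline is extended by 150 days to 2017-01-20.
The other events in the timeline have no effect on the limitation period under the stated rules.
The 2017-04-06 filing falls after the 2017-01-20 deadline; the claim is time-barred.

TIME-BARRED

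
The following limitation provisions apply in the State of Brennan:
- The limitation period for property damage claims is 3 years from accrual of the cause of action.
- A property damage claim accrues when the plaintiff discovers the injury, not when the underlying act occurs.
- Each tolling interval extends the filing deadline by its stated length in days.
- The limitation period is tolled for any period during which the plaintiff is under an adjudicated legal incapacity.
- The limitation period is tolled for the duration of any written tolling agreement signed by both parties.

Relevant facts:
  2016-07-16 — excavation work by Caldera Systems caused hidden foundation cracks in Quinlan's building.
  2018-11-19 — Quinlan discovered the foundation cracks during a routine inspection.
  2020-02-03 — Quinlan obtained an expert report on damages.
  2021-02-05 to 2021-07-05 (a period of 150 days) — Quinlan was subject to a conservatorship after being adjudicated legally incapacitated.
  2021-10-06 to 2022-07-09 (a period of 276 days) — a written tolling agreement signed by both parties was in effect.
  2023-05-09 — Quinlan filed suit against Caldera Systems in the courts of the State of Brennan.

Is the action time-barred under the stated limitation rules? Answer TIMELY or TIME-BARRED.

TIME-BARRED

Accrual is tied to discovery, so the period began on 2018-11-19 rather than on 2016-07-16 when the act occurred.
3 years from 2018-11-19 is 2021-11-19.
Because the plaintiff's legal incapacity ran from 2021-02-05 to 2021-07-05, the deadline is extended by 150 days to 2022-04-18.
The written tolling agreement from 2021-10-06 to 2022-07-09 tolled the period for 276 days, extending the deadline to 2023-01-19.
Nothing else in the chronology tolls or restarts the period.
Quinlan filed on 2023-05-09, after the 2023-01-19 deadline, so the action is time-barred.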